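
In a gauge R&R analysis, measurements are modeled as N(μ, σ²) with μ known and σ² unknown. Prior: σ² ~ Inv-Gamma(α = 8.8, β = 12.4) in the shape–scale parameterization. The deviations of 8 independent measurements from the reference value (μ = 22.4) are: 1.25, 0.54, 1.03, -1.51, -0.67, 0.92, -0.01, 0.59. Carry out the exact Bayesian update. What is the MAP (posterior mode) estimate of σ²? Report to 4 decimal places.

With known mean μ and an Inverse-Gamma(α, β) prior on σ², the Normal likelihood is conjugate: posterior is Inv-Gamma(α + n/2, β + Σ(xᵢ−μ)²/2).
Σ(xᵢ−μ)² = (1.25)² + (0.54)² + (1.03)² + (-1.51)² + (-0.67)² + (0.92)² + (-0.01)² + (0.59)² = 6.8386.
Posterior: Inv-Gamma(8.8 + 8/2, 12.4 + 6.8386/2) = Inv-Gamma(12.80, 15.81930).
Mode = β/(α+1) = 15.81930/13.80 = 1.1463.

1.1463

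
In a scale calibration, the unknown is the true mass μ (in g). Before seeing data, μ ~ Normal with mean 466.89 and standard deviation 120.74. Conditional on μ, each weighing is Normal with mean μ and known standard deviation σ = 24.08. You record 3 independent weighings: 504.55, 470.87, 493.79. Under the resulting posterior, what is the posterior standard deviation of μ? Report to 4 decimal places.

13.8113

For Normal data with known variance σ², a Normal(μ₀, σ₀²) prior on μ is conjugate. Posterior precision = 1/σ₀² + n/σ²; posterior mean is the precision-weighted average of μ₀ and x̄.
σ₀² = 120.74² = 14578.1476, σ² = 24.08² = 579.8464; σ² + n·σ₀² = 579.8464 + 3·14578.1476 = 44314.2892.
Posterior precision = 1/σ₀² + n/σ² = 1/14578.1476 + 3/579.8464 = (σ² + n·σ₀²)/(σ₀²σ²) = 44314.2892/(14578.1476·579.8464); posterior variance σₙ² = σ₀²σ²/(σ² + n·σ₀²) = 14578.1476·579.8464/44314.2892 = 190.753063.
Posterior SD = √σₙ² = √(14578.1476·579.8464/44314.2892) = 13.8113.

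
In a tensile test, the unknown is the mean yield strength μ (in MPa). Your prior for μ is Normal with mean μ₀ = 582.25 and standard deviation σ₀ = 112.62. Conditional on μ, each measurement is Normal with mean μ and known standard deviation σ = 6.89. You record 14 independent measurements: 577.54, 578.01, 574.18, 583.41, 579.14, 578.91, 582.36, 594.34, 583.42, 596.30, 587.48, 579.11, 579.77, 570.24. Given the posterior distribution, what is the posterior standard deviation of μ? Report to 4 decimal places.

1.8412

For Normal data with known variance σ², a Normal(μ₀, σ₀²) prior on μ is conjugate. Posterior precision = 1/σ₀² + n/σ²; posterior mean is the precision-weighted average of μ₀ and x̄.
σ₀² = 112.62² = 12683.2644, σ² = 6.89² = 47.4721; σ² + n·σ₀² = 47.4721 + 14·12683.2644 = 177613.1737.
Posterior precision = 1/σ₀² + n/σ² = 1/12683.2644 + 14/47.4721 = (σ² + n·σ₀²)/(σ₀²σ²) = 177613.1737/(12683.2644·47.4721); posterior variance σₙ² = σ₀²σ²/(σ² + n·σ₀²) = 12683.2644·47.4721/177613.1737 = 3.389958.
Posterior SD = √σₙ² = √(12683.2644·47.4721/177613.1737) = 1.8412.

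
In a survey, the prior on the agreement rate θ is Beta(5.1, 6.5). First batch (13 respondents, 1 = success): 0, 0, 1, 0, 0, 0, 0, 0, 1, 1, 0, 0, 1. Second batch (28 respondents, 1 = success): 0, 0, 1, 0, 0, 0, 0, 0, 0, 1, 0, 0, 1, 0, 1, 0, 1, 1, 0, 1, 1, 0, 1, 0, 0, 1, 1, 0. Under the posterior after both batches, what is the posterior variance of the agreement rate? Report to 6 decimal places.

The Beta prior is conjugate to a Binomial/Bernoulli likelihood; the update adds successes to α and failures to β.
After batch 1: Beta(5.1+4, 6.5+9) = Beta(9.1, 15.5).
After batch 2: Beta(9.1+11, 15.5+17) = Beta(20.1, 32.5).
Var = αβ/((α+β)²(α+β+1)) = 20.1·32.5/(52.6²·53.6) = 0.004405.

0.004405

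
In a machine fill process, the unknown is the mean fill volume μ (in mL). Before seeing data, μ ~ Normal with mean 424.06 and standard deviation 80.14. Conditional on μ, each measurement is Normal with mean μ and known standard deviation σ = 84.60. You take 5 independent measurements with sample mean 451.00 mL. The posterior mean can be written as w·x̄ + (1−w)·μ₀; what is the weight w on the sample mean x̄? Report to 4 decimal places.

0.8177

For Normal data with known variance σ², a Normal(μ₀, σ₀²) prior on μ is conjugate. Posterior precision = 1/σ₀² + n/σ²; posterior mean is the precision-weighted average of μ₀ and x̄.
σ₀² = 80.14² = 6422.4196, σ² = 84.60² = 7157.16. Prior precision 1/σ₀² = 1/6422.4196; data precision n/σ² = 5/7157.16.
w = (n/σ²)/(1/σ₀² + n/σ²) = n·σ₀²/(σ² + n·σ₀²) = 5·6422.4196/(7157.16 + 5·6422.4196) = 32112.098/39269.258 = 0.8177.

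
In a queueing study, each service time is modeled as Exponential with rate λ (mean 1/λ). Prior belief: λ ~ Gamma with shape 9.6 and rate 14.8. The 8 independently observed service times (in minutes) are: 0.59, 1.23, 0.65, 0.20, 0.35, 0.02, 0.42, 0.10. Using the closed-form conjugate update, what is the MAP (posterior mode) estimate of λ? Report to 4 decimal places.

0.9041

With a Gamma(shape α, rate β) prior on the exponential rate λ, the posterior after n observations with total T = Σxᵢ is Gamma(α+n, β+T).
Sum of observations T = 3.56 minutes; n = 8.
Posterior: Gamma(9.6+8, 14.8+3.56) = Gamma(17.6, 18.36).
Mode = (α−1)/β = 0.9041.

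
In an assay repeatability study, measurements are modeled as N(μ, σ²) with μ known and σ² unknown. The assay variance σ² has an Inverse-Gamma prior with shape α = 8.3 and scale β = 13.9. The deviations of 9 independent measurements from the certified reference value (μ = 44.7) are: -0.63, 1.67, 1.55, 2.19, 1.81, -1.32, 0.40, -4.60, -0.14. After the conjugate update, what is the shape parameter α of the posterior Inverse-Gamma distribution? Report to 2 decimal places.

With known mean μ and an Inverse-Gamma(α, β) prior on σ², the Normal likelihood is conjugate: posterior is Inv-Gamma(α + n/2, β + Σ(xᵢ−μ)²/2).
Σ(xᵢ−μ)² = (-0.63)² + (1.67)² + (1.55)² + (2.19)² + (1.81)² + (-1.32)² + (0.40)² + (-4.60)² + (-0.14)² = 36.7425.
Posterior: Inv-Gamma(8.3 + 9/2, 13.9 + 36.7425/2) = Inv-Gamma(12.80, 32.27125).
Posterior α = 12.80.

12.80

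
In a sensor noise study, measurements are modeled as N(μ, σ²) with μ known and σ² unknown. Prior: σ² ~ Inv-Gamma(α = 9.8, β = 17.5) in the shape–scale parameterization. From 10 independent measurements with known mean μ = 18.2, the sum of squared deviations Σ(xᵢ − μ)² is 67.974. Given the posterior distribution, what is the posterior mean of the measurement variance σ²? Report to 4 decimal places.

With known mean μ and an Inverse-Gamma(α, β) prior on σ², the Normal likelihood is conjugate: posterior is Inv-Gamma(α + n/2, β + Σ(xᵢ−μ)²/2).
Posterior: Inv-Gamma(9.8 + 10/2, 17.5 + 67.974/2) = Inv-Gamma(14.80, 51.4870).
E[σ²|data] = β/(α−1) = 51.4870/13.80 = 3.7309.

3.7309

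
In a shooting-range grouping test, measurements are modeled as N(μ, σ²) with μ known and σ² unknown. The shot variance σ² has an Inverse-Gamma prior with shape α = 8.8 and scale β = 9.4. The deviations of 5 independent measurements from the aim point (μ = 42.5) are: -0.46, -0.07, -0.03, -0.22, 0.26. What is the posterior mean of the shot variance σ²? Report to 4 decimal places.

With known mean μ and an Inverse-Gamma(α, β) prior on σ², the Normal likelihood is conjugate: posterior is Inv-Gamma(α + n/2, β + Σ(xᵢ−μ)²/2).
Σ(xᵢ−μ)² = (-0.46)² + (-0.07)² + (-0.03)² + (-0.22)² + (0.26)² = 0.3334.
Posterior: Inv-Gamma(8.8 + 5/2, 9.4 + 0.3334/2) = Inv-Gamma(11.30, 9.56670).
E[σ²|data] = β/(α−1) = 9.56670/10.30 = 0.9288.

0.9288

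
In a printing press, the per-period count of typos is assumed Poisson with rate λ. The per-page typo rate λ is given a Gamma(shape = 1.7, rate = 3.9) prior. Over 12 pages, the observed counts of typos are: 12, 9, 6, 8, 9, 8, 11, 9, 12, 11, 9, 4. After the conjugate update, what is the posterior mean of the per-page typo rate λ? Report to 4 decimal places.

With a Gamma(shape α, rate β) prior, the Poisson likelihood is conjugate: the posterior is Gamma(α + ΣXᵢ, β + n).
Sum of counts S = 108 over n = 12 pages.
Posterior: Gamma(α+S, β+n) = Gamma(1.7+108, 3.9+12) = Gamma(109.7, 15.9).
Posterior mean = α/β = 109.7/15.9 = 6.8994.

6.8994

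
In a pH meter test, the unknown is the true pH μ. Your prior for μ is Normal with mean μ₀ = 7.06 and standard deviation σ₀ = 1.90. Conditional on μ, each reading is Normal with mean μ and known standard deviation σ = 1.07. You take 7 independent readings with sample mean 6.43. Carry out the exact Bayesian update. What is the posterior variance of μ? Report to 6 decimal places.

0.156468

For Normal data with known variance σ², a Normal(μ₀, σ₀²) prior on μ is conjugate. Posterior precision = 1/σ₀² + n/σ²; posterior mean is the precision-weighted average of μ₀ and x̄.
σ₀² = 1.90² = 3.61, σ² = 1.07² = 1.1449; σ² + n·σ₀² = 1.1449 + 7·3.61 = 26.4149.
Posterior precision = 1/σ₀² + n/σ² = 1/3.61 + 7/1.1449 = (σ² + n·σ₀²)/(σ₀²σ²) = 26.4149/(3.61·1.1449); posterior variance σₙ² = σ₀²σ²/(σ² + n·σ₀²) = 3.61·1.1449/26.4149 = 0.156468.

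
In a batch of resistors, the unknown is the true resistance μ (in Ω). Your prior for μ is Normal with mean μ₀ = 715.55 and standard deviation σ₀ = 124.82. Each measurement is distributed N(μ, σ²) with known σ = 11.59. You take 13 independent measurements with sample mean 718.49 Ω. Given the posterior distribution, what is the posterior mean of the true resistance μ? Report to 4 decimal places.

For Normal data with known variance σ², a Normal(μ₀, σ₀²) prior on μ is conjugate. Posterior precision = 1/σ₀² + n/σ²; posterior mean is the precision-weighted average of μ₀ and x̄.
n·x̄ = 13·718.49 = 9340.37.
σ₀² = 124.82² = 15580.0324, σ² = 11.59² = 134.3281; σ² + n·σ₀² = 134.3281 + 13·15580.0324 = 202674.7493.
Posterior mean = (μ₀/σ₀² + n·x̄/σ²)/(1/σ₀² + n/σ²) = (σ²·μ₀ + σ₀²·n·x̄)/(σ² + n·σ₀²) = (134.3281·715.55 + 15580.0324·9340.37)/202674.7493 = 145619385.699943/202674.7493 = 718.4881.

718.4881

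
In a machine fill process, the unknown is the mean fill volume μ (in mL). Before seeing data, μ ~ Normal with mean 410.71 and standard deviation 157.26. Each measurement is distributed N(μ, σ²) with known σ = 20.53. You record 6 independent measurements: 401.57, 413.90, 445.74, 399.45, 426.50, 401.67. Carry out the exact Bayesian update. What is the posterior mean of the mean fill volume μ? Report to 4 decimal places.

414.7934

For Normal data with known variance σ², a Normal(μ₀, σ₀²) prior on μ is conjugate. Posterior precision = 1/σ₀² + n/σ²; posterior mean is the precision-weighted average of μ₀ and x̄.
Σxᵢ = 401.57 + 413.90 + 445.74 + 399.45 + 426.50 + 401.67 = 2488.83, so n·x̄ = 2488.83.
σ₀² = 157.26² = 24730.7076, σ² = 20.53² = 421.4809; σ² + n·σ₀² = 421.4809 + 6·24730.7076 = 148805.7265.
Posterior mean = (μ₀/σ₀² + n·x̄/σ²)/(1/σ₀² + n/σ²) = (σ²·μ₀ + σ₀²·n·x̄)/(σ² + n·σ₀²) = (421.4809·410.71 + 24730.7076·2488.83)/148805.7265 = 61723633.416547/148805.7265 = 414.7934.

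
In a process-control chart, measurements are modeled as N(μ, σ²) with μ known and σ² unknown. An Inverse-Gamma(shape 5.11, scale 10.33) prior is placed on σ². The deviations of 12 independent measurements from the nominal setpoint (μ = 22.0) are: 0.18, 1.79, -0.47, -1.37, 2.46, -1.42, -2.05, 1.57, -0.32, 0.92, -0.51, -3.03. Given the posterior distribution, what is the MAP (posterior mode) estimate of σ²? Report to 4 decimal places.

With known mean μ and an Inverse-Gamma(α, β) prior on σ², the Normal likelihood is conjugate: posterior is Inv-Gamma(α + n/2, β + Σ(xᵢ−μ)²/2).
Σ(xᵢ−μ)² = (0.18)² + (1.79)² + (-0.47)² + (-1.37)² + (2.46)² + (-1.42)² + (-2.05)² + (1.57)² + (-0.32)² + (0.92)² + (-0.51)² + (-3.03)² = 30.4595.
Posterior: Inv-Gamma(5.11 + 12/2, 10.33 + 30.4595/2) = Inv-Gamma(11.11, 25.55975).
Mode = β/(α+1) = 25.55975/12.11 = 2.1106.

2.1106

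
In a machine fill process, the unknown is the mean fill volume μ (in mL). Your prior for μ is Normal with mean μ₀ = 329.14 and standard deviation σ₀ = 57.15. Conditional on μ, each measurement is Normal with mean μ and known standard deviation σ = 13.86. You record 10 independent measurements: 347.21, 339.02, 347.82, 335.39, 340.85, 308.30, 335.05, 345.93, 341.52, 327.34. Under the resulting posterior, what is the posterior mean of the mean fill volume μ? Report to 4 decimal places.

336.7980

For Normal data with known variance σ², a Normal(μ₀, σ₀²) prior on μ is conjugate. Posterior precision = 1/σ₀² + n/σ²; posterior mean is the precision-weighted average of μ₀ and x̄.
Σxᵢ = 347.21 + 339.02 + 347.82 + 335.39 + 340.85 + 308.30 + 335.05 + 345.93 + 341.52 + 327.34 = 3368.43, so n·x̄ = 3368.43.
σ₀² = 57.15² = 3266.1225, σ² = 13.86² = 192.0996; σ² + n·σ₀² = 192.0996 + 10·3266.1225 = 32853.3246.
Posterior mean = (μ₀/σ₀² + n·x̄/σ²)/(1/σ₀² + n/σ²) = (σ²·μ₀ + σ₀²·n·x̄)/(σ² + n·σ₀²) = (192.0996·329.14 + 3266.1225·3368.43)/32853.3246 = 11064932.675019/32853.3246 = 336.7980.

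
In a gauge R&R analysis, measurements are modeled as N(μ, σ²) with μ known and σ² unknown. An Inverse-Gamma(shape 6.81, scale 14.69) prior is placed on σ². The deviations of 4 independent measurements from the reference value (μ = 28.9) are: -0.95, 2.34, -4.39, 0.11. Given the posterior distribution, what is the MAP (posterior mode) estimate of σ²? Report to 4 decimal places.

2.8054

With known mean μ and an Inverse-Gamma(α, β) prior on σ², the Normal likelihood is conjugate: posterior is Inv-Gamma(α + n/2, β + Σ(xᵢ−μ)²/2).
Σ(xᵢ−μ)² = (-0.95)² + (2.34)² + (-4.39)² + (0.11)² = 25.6623.
Posterior: Inv-Gamma(6.81 + 4/2, 14.69 + 25.6623/2) = Inv-Gamma(8.81, 27.52115).
Mode = β/(α+1) = 27.52115/9.81 = 2.8054.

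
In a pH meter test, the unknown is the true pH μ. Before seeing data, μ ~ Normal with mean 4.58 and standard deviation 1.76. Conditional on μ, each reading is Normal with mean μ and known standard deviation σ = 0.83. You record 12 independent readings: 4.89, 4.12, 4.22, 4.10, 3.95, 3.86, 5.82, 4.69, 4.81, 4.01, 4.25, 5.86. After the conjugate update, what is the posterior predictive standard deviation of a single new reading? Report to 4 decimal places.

For Normal data with known variance σ², a Normal(μ₀, σ₀²) prior on μ is conjugate. Posterior precision = 1/σ₀² + n/σ²; posterior mean is the precision-weighted average of μ₀ and x̄.
σ₀² = 1.76² = 3.0976, σ² = 0.83² = 0.6889; σ² + n·σ₀² = 0.6889 + 12·3.0976 = 37.8601.
Posterior precision = 1/σ₀² + n/σ² = 1/3.0976 + 12/0.6889 = (σ² + n·σ₀²)/(σ₀²σ²) = 37.8601/(3.0976·0.6889); posterior variance σₙ² = σ₀²σ²/(σ² + n·σ₀²) = 3.0976·0.6889/37.8601 = 0.056364.
Predictive variance for one new observation = σₙ² + σ² = 3.0976·0.6889/37.8601 + 0.6889 = σ²·(σ₀² + 37.8601)/37.8601 = 0.6889·40.9577/37.8601 = 0.745264; SD = √(0.6889·40.9577/37.8601) = 0.8633.

0.8633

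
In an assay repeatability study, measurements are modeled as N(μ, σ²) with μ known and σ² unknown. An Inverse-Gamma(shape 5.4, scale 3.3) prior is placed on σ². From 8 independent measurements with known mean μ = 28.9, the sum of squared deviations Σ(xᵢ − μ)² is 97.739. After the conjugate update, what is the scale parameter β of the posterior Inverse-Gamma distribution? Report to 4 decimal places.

With known mean μ and an Inverse-Gamma(α, β) prior on σ², the Normal likelihood is conjugate: posterior is Inv-Gamma(α + n/2, β + Σ(xᵢ−μ)²/2).
Posterior: Inv-Gamma(5.4 + 8/2, 3.3 + 97.739/2) = Inv-Gamma(9.40, 52.1695).
Posterior β = 52.1695.

52.1695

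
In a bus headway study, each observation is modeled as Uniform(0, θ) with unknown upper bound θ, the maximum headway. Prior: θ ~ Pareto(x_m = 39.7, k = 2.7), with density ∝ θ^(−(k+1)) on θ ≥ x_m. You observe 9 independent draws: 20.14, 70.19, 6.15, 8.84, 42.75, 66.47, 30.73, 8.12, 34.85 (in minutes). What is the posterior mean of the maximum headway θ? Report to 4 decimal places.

76.7498

A Pareto(scale x_m, shape k) prior on the upper bound θ of Uniform(0, θ) is conjugate: posterior is Pareto(max(x_m, max xᵢ), k + n).
Sample maximum = 70.19; prior scale x_m = 39.7 → posterior scale = max = 70.19.
Posterior shape = 2.7 + 9 = 11.7.
E[θ|data] = k·x_m/(k−1) = 11.7·70.19/10.7 = 76.7498.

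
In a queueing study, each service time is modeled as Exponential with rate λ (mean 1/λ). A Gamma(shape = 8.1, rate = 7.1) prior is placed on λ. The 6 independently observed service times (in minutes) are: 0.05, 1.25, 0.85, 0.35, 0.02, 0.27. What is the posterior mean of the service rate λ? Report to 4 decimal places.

1.4257

With a Gamma(shape α, rate β) prior on the exponential rate λ, the posterior after n observations with total T = Σxᵢ is Gamma(α+n, β+T).
Sum of observations T = 2.79 minutes; n = 6.
Posterior: Gamma(8.1+6, 7.1+2.79) = Gamma(14.1, 9.89).
Posterior mean of λ = α/β = 14.1/9.89 = 1.4257.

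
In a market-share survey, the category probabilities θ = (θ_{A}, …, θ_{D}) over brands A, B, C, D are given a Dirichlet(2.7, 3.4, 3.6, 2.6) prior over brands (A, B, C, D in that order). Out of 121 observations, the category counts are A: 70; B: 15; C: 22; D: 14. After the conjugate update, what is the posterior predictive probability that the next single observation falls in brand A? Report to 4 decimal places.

0.5454

The Dirichlet prior is conjugate to the Multinomial likelihood: each posterior αⱼ = prior αⱼ + observed count nⱼ.
Posterior concentration: (72.7, 18.4, 25.6, 16.6), total = 133.3.
P(next = A | data) = α_{A}/Σα = 0.5454.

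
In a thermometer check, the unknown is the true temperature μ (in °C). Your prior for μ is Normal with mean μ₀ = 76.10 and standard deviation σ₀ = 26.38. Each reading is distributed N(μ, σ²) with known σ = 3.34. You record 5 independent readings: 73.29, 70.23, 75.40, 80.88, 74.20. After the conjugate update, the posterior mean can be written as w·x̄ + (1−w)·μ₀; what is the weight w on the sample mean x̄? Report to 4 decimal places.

For Normal data with known variance σ², a Normal(μ₀, σ₀²) prior on μ is conjugate. Posterior precision = 1/σ₀² + n/σ²; posterior mean is the precision-weighted average of μ₀ and x̄.
σ₀² = 26.38² = 695.9044, σ² = 3.34² = 11.1556. Prior precision 1/σ₀² = 1/695.9044; data precision n/σ² = 5/11.1556.
w = (n/σ²)/(1/σ₀² + n/σ²) = n·σ₀²/(σ² + n·σ₀²) = 5·695.9044/(11.1556 + 5·695.9044) = 3479.522/3490.6776 = 0.9968.

0.9968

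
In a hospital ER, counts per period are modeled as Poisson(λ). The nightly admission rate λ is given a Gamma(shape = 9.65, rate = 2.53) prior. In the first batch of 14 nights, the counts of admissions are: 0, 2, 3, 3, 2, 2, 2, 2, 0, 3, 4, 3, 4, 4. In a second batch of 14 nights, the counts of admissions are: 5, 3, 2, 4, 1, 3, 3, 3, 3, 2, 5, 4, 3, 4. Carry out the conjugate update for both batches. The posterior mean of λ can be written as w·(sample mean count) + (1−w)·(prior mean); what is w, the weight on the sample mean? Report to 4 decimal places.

With a Gamma(shape α, rate β) prior, the Poisson likelihood is conjugate: the posterior is Gamma(α + ΣXᵢ, β + n).
Total number of nights: n = 14 + 14 = 28.
Posterior mean = (α₀+S)/(β₀+n) = [n/(β₀+n)]·(S/n) + [β₀/(β₀+n)]·(α₀/β₀), so only n and β₀ enter the weight.
Weight on data w = n/(β₀+n) = 28/(2.53+28) = 28/30.53 = 0.9171.

0.9171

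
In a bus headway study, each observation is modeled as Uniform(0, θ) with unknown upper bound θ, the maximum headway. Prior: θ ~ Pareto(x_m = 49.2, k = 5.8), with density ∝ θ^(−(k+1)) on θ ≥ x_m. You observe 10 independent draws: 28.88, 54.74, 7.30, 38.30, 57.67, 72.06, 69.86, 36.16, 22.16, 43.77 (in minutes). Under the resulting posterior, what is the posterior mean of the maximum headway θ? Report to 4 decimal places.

A Pareto(scale x_m, shape k) prior on the upper bound θ of Uniform(0, θ) is conjugate: posterior is Pareto(max(x_m, max xᵢ), k + n).
Sample maximum = 72.06; prior scale x_m = 49.2 → posterior scale = max = 72.06.
Posterior shape = 5.8 + 10 = 15.8.
E[θ|data] = k·x_m/(k−1) = 15.8·72.06/14.8 = 76.9289.

76.9289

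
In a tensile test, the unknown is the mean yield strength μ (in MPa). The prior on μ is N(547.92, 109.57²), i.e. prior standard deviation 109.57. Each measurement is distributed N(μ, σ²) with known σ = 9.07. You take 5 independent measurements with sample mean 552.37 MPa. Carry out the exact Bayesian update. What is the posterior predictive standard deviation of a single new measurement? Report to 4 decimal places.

For Normal data with known variance σ², a Normal(μ₀, σ₀²) prior on μ is conjugate. Posterior precision = 1/σ₀² + n/σ²; posterior mean is the precision-weighted average of μ₀ and x̄.
σ₀² = 109.57² = 12005.5849, σ² = 9.07² = 82.2649; σ² + n·σ₀² = 82.2649 + 5·12005.5849 = 60110.1894.
Posterior precision = 1/σ₀² + n/σ² = 1/12005.5849 + 5/82.2649 = (σ² + n·σ₀²)/(σ₀²σ²) = 60110.1894/(12005.5849·82.2649); posterior variance σₙ² = σ₀²σ²/(σ² + n·σ₀²) = 12005.5849·82.2649/60110.1894 = 16.430463.
Predictive variance for one new observation = σₙ² + σ² = 12005.5849·82.2649/60110.1894 + 82.2649 = σ²·(σ₀² + 60110.1894)/60110.1894 = 82.2649·72115.7743/60110.1894 = 98.695363; SD = √(82.2649·72115.7743/60110.1894) = 9.9346.

9.9346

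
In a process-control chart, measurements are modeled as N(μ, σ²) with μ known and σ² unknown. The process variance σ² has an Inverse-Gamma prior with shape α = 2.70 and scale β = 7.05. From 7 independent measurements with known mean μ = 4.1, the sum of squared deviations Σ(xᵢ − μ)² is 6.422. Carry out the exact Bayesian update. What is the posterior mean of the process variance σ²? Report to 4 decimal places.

With known mean μ and an Inverse-Gamma(α, β) prior on σ², the Normal likelihood is conjugate: posterior is Inv-Gamma(α + n/2, β + Σ(xᵢ−μ)²/2).
Posterior: Inv-Gamma(2.70 + 7/2, 7.05 + 6.422/2) = Inv-Gamma(6.20, 10.2610).
E[σ²|data] = β/(α−1) = 10.2610/5.20 = 1.9733.

1.9733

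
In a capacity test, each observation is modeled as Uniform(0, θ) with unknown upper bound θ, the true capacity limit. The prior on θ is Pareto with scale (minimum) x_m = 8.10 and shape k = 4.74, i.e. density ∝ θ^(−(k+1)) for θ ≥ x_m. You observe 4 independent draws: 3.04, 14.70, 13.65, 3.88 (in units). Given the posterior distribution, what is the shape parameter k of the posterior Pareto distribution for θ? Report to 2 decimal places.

A Pareto(scale x_m, shape k) prior on the upper bound θ of Uniform(0, θ) is conjugate: posterior is Pareto(max(x_m, max xᵢ), k + n).
Sample maximum = 14.70; prior scale x_m = 8.10 → posterior scale = max = 14.70.
Posterior shape = 4.74 + 4 = 8.74.
Posterior shape k = 8.74.

8.74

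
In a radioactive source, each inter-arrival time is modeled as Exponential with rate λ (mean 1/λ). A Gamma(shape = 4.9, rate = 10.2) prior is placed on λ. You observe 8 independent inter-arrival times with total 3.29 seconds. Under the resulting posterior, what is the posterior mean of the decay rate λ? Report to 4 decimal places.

0.9563

With a Gamma(shape α, rate β) prior on the exponential rate λ, the posterior after n observations with total T = Σxᵢ is Gamma(α+n, β+T).
Posterior: Gamma(4.9+8, 10.2+3.29) = Gamma(12.9, 13.49).
Posterior mean of λ = α/β = 12.9/13.49 = 0.9563.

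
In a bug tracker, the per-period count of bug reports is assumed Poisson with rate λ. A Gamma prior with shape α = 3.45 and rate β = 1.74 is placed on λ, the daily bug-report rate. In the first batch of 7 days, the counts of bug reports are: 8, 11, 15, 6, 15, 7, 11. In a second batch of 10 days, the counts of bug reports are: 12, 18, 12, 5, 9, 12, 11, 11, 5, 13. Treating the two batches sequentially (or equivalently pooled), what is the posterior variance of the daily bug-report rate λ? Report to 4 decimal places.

With a Gamma(shape α, rate β) prior, the Poisson likelihood is conjugate: the posterior is Gamma(α + ΣXᵢ, β + n).
Batch 1: sum of counts S = 73 over n = 7 days.
After batch 1: Gamma(α+S, β+n) = Gamma(3.45+73, 1.74+7) = Gamma(76.45, 8.74).
Batch 2: sum of counts S = 108 over n = 10 days.
After batch 2: Gamma(α+S, β+n) = Gamma(76.45+108, 8.74+10) = Gamma(184.45, 18.74).
Var = α/β² = 184.45/18.74² = 0.5252.

0.5252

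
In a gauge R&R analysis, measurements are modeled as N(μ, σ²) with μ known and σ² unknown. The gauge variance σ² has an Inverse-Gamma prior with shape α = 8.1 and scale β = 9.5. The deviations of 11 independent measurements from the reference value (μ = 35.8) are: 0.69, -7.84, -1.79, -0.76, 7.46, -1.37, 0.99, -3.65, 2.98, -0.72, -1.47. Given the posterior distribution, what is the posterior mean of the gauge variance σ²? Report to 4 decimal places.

With known mean μ and an Inverse-Gamma(α, β) prior on σ², the Normal likelihood is conjugate: posterior is Inv-Gamma(α + n/2, β + Σ(xᵢ−μ)²/2).
Σ(xᵢ−μ)² = (0.69)² + (-7.84)² + (-1.79)² + (-0.76)² + (7.46)² + (-1.37)² + (0.99)² + (-3.65)² + (2.98)² + (-0.72)² + (-1.47)² = 149.1142.
Posterior: Inv-Gamma(8.1 + 11/2, 9.5 + 149.1142/2) = Inv-Gamma(13.60, 84.05710).
E[σ²|data] = β/(α−1) = 84.05710/12.60 = 6.6712.

6.6712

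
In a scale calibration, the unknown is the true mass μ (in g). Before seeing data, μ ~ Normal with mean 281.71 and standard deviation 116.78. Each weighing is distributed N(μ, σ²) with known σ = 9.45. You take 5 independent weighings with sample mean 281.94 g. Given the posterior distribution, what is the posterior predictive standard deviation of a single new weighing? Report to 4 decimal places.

10.3508

For Normal data with known variance σ², a Normal(μ₀, σ₀²) prior on μ is conjugate. Posterior precision = 1/σ₀² + n/σ²; posterior mean is the precision-weighted average of μ₀ and x̄.
σ₀² = 116.78² = 13637.5684, σ² = 9.45² = 89.3025; σ² + n·σ₀² = 89.3025 + 5·13637.5684 = 68277.1445.
Posterior precision = 1/σ₀² + n/σ² = 1/13637.5684 + 5/89.3025 = (σ² + n·σ₀²)/(σ₀²σ²) = 68277.1445/(13637.5684·89.3025); posterior variance σₙ² = σ₀²σ²/(σ² + n·σ₀²) = 13637.5684·89.3025/68277.1445 = 17.837140.
Predictive variance for one new observation = σₙ² + σ² = 13637.5684·89.3025/68277.1445 + 89.3025 = σ²·(σ₀² + 68277.1445)/68277.1445 = 89.3025·81914.7129/68277.1445 = 107.139640; SD = √(89.3025·81914.7129/68277.1445) = 10.3508.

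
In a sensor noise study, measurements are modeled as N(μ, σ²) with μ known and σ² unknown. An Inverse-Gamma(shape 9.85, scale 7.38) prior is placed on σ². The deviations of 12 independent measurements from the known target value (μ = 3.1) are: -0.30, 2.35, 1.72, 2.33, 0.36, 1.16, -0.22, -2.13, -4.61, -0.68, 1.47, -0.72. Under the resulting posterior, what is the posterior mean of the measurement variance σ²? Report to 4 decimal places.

1.9937

With known mean μ and an Inverse-Gamma(α, β) prior on σ², the Normal likelihood is conjugate: posterior is Inv-Gamma(α + n/2, β + Σ(xᵢ−μ)²/2).
Σ(xᵢ−μ)² = (-0.30)² + (2.35)² + (1.72)² + (2.33)² + (0.36)² + (1.16)² + (-0.22)² + (-2.13)² + (-4.61)² + (-0.68)² + (1.47)² + (-0.72)² = 44.4541.
Posterior: Inv-Gamma(9.85 + 12/2, 7.38 + 44.4541/2) = Inv-Gamma(15.85, 29.60705).
E[σ²|data] = β/(α−1) = 29.60705/14.85 = 1.9937.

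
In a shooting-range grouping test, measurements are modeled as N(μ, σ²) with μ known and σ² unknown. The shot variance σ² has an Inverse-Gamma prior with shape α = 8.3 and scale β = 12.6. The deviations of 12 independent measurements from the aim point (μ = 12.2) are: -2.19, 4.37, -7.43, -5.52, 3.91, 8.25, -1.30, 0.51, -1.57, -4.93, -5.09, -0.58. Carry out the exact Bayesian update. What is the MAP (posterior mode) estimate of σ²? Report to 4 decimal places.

With known mean μ and an Inverse-Gamma(α, β) prior on σ², the Normal likelihood is conjugate: posterior is Inv-Gamma(α + n/2, β + Σ(xᵢ−μ)²/2).
Σ(xᵢ−μ)² = (-2.19)² + (4.37)² + (-7.43)² + (-5.52)² + (3.91)² + (8.25)² + (-1.30)² + (0.51)² + (-1.57)² + (-4.93)² + (-5.09)² + (-0.58)² = 247.8833.
Posterior: Inv-Gamma(8.3 + 12/2, 12.6 + 247.8833/2) = Inv-Gamma(14.30, 136.54165).
Mode = β/(α+1) = 136.54165/15.30 = 8.9243.

8.9243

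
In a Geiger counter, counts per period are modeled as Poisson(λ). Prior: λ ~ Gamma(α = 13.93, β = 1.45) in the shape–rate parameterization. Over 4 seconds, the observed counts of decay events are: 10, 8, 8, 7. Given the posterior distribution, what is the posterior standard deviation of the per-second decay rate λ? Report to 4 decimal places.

1.2570

With a Gamma(shape α, rate β) prior, the Poisson likelihood is conjugate: the posterior is Gamma(α + ΣXᵢ, β + n).
Sum of counts S = 33 over n = 4 seconds.
Posterior: Gamma(α+S, β+n) = Gamma(13.93+33, 1.45+4) = Gamma(46.93, 5.45).
SD = √α/β = √46.93/5.45 = 1.2570.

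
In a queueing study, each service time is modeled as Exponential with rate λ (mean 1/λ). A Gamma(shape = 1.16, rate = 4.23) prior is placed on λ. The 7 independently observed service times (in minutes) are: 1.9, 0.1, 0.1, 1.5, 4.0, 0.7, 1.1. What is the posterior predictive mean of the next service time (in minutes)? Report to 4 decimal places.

With a Gamma(shape α, rate β) prior on the exponential rate λ, the posterior after n observations with total T = Σxᵢ is Gamma(α+n, β+T).
Sum of observations T = 9.4 minutes; n = 7.
Posterior: Gamma(1.16+7, 4.23+9.4) = Gamma(8.16, 13.63).
The predictive distribution for the next observation is Lomax; its mean is β/(α−1) = 13.63/7.16 = 1.9036.

1.9036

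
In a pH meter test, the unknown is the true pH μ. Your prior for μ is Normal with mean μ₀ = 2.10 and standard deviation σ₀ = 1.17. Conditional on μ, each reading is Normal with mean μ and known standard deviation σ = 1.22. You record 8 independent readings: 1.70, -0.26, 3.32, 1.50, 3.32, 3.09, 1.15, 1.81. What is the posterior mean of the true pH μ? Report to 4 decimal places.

For Normal data with known variance σ², a Normal(μ₀, σ₀²) prior on μ is conjugate. Posterior precision = 1/σ₀² + n/σ²; posterior mean is the precision-weighted average of μ₀ and x̄.
Σxᵢ = 1.70 + (-0.26) + 3.32 + 1.50 + 3.32 + 3.09 + 1.15 + 1.81 = 15.63, so n·x̄ = 15.63.
σ₀² = 1.17² = 1.3689, σ² = 1.22² = 1.4884; σ² + n·σ₀² = 1.4884 + 8·1.3689 = 12.4396.
Posterior mean = (μ₀/σ₀² + n·x̄/σ²)/(1/σ₀² + n/σ²) = (σ²·μ₀ + σ₀²·n·x̄)/(σ² + n·σ₀²) = (1.4884·2.10 + 1.3689·15.63)/12.4396 = 24.521547/12.4396 = 1.9712.

1.9712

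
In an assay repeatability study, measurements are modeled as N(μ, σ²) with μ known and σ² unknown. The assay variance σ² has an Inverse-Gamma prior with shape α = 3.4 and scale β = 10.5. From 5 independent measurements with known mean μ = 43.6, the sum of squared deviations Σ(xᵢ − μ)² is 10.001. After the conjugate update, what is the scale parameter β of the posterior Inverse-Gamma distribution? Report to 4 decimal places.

15.5005

With known mean μ and an Inverse-Gamma(α, β) prior on σ², the Normal likelihood is conjugate: posterior is Inv-Gamma(α + n/2, β + Σ(xᵢ−μ)²/2).
Posterior: Inv-Gamma(3.4 + 5/2, 10.5 + 10.001/2) = Inv-Gamma(5.90, 15.5005).
Posterior β = 15.5005.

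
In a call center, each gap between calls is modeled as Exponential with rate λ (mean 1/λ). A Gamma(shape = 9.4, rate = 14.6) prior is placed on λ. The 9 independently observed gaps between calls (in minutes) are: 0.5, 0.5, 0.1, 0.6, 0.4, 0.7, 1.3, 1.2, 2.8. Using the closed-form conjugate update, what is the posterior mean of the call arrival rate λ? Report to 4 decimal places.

With a Gamma(shape α, rate β) prior on the exponential rate λ, the posterior after n observations with total T = Σxᵢ is Gamma(α+n, β+T).
Sum of observations T = 8.1 minutes; n = 9.
Posterior: Gamma(9.4+9, 14.6+8.1) = Gamma(18.4, 22.7).
Posterior mean of λ = α/β = 18.4/22.7 = 0.8106.

0.8106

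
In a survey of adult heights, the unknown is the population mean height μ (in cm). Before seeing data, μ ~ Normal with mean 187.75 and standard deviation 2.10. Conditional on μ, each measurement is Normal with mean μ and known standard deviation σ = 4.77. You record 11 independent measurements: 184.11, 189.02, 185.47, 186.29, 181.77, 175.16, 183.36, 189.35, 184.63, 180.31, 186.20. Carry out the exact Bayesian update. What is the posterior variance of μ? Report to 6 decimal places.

1.408030

For Normal data with known variance σ², a Normal(μ₀, σ₀²) prior on μ is conjugate. Posterior precision = 1/σ₀² + n/σ²; posterior mean is the precision-weighted average of μ₀ and x̄.
σ₀² = 2.10² = 4.41, σ² = 4.77² = 22.7529; σ² + n·σ₀² = 22.7529 + 11·4.41 = 71.2629.
Posterior precision = 1/σ₀² + n/σ² = 1/4.41 + 11/22.7529 = (σ² + n·σ₀²)/(σ₀²σ²) = 71.2629/(4.41·22.7529); posterior variance σₙ² = σ₀²σ²/(σ² + n·σ₀²) = 4.41·22.7529/71.2629 = 1.408030.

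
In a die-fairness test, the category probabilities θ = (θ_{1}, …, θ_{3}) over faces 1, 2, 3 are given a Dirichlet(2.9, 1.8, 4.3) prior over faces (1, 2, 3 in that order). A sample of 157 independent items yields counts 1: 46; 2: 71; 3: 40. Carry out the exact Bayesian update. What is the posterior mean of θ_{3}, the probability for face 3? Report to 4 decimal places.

The Dirichlet prior is conjugate to the Multinomial likelihood: each posterior αⱼ = prior αⱼ + observed count nⱼ.
Posterior concentration: (48.9, 72.8, 44.3), total = 166.0.
E[θ_{3}|data] = α_{3}/Σα = 44.3/166.0 = 0.2669.

0.2669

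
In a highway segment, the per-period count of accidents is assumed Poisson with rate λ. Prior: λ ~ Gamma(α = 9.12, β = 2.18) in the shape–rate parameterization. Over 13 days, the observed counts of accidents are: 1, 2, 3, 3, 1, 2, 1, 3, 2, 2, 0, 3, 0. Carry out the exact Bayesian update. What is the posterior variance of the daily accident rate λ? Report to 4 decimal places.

With a Gamma(shape α, rate β) prior, the Poisson likelihood is conjugate: the posterior is Gamma(α + ΣXᵢ, β + n).
Sum of counts S = 23 over n = 13 days.
Posterior: Gamma(α+S, β+n) = Gamma(9.12+23, 2.18+13) = Gamma(32.12, 15.18).
Var = α/β² = 32.12/15.18² = 0.1394.

0.1394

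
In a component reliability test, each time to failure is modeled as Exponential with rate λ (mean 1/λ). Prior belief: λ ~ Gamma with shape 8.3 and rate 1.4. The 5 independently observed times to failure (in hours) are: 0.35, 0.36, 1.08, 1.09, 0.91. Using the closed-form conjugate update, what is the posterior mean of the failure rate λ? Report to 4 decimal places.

2.5626

With a Gamma(shape α, rate β) prior on the exponential rate λ, the posterior after n observations with total T = Σxᵢ is Gamma(α+n, β+T).
Sum of observations T = 3.79 hours; n = 5.
Posterior: Gamma(8.3+5, 1.4+3.79) = Gamma(13.3, 5.19).
Posterior mean of λ = α/β = 13.3/5.19 = 2.5626.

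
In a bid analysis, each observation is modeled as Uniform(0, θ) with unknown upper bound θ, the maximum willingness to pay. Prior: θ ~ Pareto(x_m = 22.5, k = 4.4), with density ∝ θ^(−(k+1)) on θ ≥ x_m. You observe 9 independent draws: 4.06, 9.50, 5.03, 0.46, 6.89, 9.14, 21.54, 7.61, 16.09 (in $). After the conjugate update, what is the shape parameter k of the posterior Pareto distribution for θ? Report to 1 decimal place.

A Pareto(scale x_m, shape k) prior on the upper bound θ of Uniform(0, θ) is conjugate: posterior is Pareto(max(x_m, max xᵢ), k + n).
Sample maximum = 21.54; prior scale x_m = 22.5 → posterior scale = max = 22.50.
Posterior shape = 4.4 + 9 = 13.4.
Posterior shape k = 13.4.

13.4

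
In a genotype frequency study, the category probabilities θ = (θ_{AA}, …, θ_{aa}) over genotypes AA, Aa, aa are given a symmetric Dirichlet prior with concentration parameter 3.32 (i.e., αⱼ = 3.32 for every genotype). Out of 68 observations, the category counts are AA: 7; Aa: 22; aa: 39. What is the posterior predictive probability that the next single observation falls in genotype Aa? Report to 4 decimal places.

The Dirichlet prior is conjugate to the Multinomial likelihood: each posterior αⱼ = prior αⱼ + observed count nⱼ.
Posterior concentration: (10.32, 25.32, 42.32), total = 77.96.
P(next = Aa | data) = α_{Aa}/Σα = 0.3248.

0.3248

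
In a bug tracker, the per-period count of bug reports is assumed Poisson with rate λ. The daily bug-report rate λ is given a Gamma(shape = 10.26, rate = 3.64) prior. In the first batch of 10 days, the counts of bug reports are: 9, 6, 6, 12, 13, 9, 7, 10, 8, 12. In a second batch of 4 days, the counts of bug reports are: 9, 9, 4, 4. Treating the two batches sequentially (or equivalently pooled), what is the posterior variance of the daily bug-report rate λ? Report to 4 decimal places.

With a Gamma(shape α, rate β) prior, the Poisson likelihood is conjugate: the posterior is Gamma(α + ΣXᵢ, β + n).
Batch 1: sum of counts S = 92 over n = 10 days.
After batch 1: Gamma(α+S, β+n) = Gamma(10.26+92, 3.64+10) = Gamma(102.26, 13.64).
Batch 2: sum of counts S = 26 over n = 4 days.
After batch 2: Gamma(α+S, β+n) = Gamma(102.26+26, 13.64+4) = Gamma(128.26, 17.64).
Var = α/β² = 128.26/17.64² = 0.4122.

0.4122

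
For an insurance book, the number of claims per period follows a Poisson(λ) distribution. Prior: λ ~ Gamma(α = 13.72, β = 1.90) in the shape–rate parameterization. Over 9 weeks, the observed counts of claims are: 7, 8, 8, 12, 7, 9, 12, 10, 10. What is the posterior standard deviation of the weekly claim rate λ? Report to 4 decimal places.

With a Gamma(shape α, rate β) prior, the Poisson likelihood is conjugate: the posterior is Gamma(α + ΣXᵢ, β + n).
Sum of counts S = 83 over n = 9 weeks.
Posterior: Gamma(α+S, β+n) = Gamma(13.72+83, 1.90+9) = Gamma(96.72, 10.90).
SD = √α/β = √96.72/10.90 = 0.9023.

0.9023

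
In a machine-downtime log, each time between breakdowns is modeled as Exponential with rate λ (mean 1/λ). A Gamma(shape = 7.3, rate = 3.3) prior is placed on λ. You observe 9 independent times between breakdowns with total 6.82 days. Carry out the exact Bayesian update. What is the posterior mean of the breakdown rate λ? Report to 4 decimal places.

With a Gamma(shape α, rate β) prior on the exponential rate λ, the posterior after n observations with total T = Σxᵢ is Gamma(α+n, β+T).
Posterior: Gamma(7.3+9, 3.3+6.82) = Gamma(16.3, 10.12).
Posterior mean of λ = α/β = 16.3/10.12 = 1.6107.

1.6107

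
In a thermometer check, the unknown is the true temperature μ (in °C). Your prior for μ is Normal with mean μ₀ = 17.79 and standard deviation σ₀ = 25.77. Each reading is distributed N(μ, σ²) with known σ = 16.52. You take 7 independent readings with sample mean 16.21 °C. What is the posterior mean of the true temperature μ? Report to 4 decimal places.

For Normal data with known variance σ², a Normal(μ₀, σ₀²) prior on μ is conjugate. Posterior precision = 1/σ₀² + n/σ²; posterior mean is the precision-weighted average of μ₀ and x̄.
n·x̄ = 7·16.21 = 113.47.
σ₀² = 25.77² = 664.0929, σ² = 16.52² = 272.9104; σ² + n·σ₀² = 272.9104 + 7·664.0929 = 4921.5607.
Posterior mean = (μ₀/σ₀² + n·x̄/σ²)/(1/σ₀² + n/σ²) = (σ²·μ₀ + σ₀²·n·x̄)/(σ² + n·σ₀²) = (272.9104·17.79 + 664.0929·113.47)/4921.5607 = 80209.697379/4921.5607 = 16.2976.

16.2976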